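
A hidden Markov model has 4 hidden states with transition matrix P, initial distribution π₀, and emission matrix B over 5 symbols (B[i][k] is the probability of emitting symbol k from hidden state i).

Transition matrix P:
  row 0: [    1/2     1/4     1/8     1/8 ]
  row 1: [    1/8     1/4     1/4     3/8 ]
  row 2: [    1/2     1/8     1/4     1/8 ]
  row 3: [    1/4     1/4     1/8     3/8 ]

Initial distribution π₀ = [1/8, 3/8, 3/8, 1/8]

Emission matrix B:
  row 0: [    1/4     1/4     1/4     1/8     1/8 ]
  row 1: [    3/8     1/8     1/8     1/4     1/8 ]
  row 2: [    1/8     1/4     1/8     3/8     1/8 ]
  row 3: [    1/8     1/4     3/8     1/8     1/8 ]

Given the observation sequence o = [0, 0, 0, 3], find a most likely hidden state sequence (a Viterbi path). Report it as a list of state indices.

t=0: δ = [3.125e-02, 1.406e-01, 4.688e-02, 1.562e-02]  (obs o_0=0)
t=1: δ = [5.859e-03, 1.318e-02, 4.395e-03, 6.592e-03]  ψ = [2, 1, 1, 1]  (obs o_1=0)
t=2: δ = [7.324e-04, 1.236e-03, 4.120e-04, 6.180e-04]  ψ = [0, 1, 1, 1]  (obs o_2=0)
t=3: δ = [4.578e-05, 7.725e-05, 1.159e-04, 5.794e-05]  ψ = [0, 1, 1, 1]  (obs o_3=3)
backtrack: best end state = 2; path = [1, 1, 1, 2]

path = [1, 1, 1, 2]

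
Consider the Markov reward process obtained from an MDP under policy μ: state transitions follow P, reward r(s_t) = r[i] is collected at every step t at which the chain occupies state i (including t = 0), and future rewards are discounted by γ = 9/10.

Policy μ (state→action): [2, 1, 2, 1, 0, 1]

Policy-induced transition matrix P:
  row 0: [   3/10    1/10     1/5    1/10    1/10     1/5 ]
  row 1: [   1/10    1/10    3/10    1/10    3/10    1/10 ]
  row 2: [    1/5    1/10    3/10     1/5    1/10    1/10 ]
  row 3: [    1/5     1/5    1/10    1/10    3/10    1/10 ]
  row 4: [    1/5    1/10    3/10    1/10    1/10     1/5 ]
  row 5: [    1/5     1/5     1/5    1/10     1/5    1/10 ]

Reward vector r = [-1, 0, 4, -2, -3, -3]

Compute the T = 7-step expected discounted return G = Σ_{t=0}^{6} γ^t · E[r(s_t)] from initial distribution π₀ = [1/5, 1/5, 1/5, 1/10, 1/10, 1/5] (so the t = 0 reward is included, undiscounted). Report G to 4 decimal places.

G = -2.1755

t=0: π = [0.2000, 0.2000, 0.2000, 0.1000, 0.1000, 0.2000], E[r] = -0.5000, γ^t·E[r] = -0.500000, running G = -0.500000
t=1: π = [0.2000, 0.1300, 0.2400, 0.1200, 0.1800, 0.1300], E[r] = -0.4100, γ^t·E[r] = -0.369000, running G = -0.869000
t=2: π = [0.2070, 0.1250, 0.2430, 0.1240, 0.1630, 0.1380], E[r] = -0.3860, γ^t·E[r] = -0.312660, running G = -1.181660
t=3: π = [0.2082, 0.1262, 0.2407, 0.1243, 0.1636, 0.1370], E[r] = -0.3958, γ^t·E[r] = -0.288538, running G = -1.470198
t=4: π = [0.2082, 0.1261, 0.2406, 0.1241, 0.1638, 0.1372], E[r] = -0.3968, γ^t·E[r] = -0.260340, running G = -1.730539
t=5: π = [0.2082, 0.1261, 0.2406, 0.1241, 0.1638, 0.1372], E[r] = -0.3966, γ^t·E[r] = -0.234196, running G = -1.964735
t=6: π = [0.2082, 0.1261, 0.2406, 0.1241, 0.1638, 0.1372], E[r] = -0.3966, γ^t·E[r] = -0.210776, running G = -2.175511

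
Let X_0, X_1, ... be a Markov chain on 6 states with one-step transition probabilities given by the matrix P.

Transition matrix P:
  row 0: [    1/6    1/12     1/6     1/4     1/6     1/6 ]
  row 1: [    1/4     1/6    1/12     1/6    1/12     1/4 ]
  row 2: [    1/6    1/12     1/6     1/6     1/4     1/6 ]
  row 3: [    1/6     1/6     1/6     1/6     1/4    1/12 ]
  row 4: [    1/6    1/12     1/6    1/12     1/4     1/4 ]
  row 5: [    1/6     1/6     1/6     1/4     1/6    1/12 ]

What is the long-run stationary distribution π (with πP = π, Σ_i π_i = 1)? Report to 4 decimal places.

Balance equations π_j = Σ_i π_i·P[i][j]:
  π_0 = 1/6·π_0 + 1/4·π_1 + 1/6·π_2 + 1/6·π_3 + 1/6·π_4 + 1/6·π_5
  π_1 = 1/12·π_0 + 1/6·π_1 + 1/12·π_2 + 1/6·π_3 + 1/12·π_4 + 1/6·π_5
  π_2 = 1/6·π_0 + 1/12·π_1 + 1/6·π_2 + 1/6·π_3 + 1/6·π_4 + 1/6·π_5
  π_3 = 1/4·π_0 + 1/6·π_1 + 1/6·π_2 + 1/6·π_3 + 1/12·π_4 + 1/4·π_5
  π_4 = 1/6·π_0 + 1/12·π_1 + 1/4·π_2 + 1/4·π_3 + 1/4·π_4 + 1/6·π_5
  normalize: π_0 + π_1 + π_2 + π_3 + π_4 + π_5 = 1
Solving the linear system gives exactly π = [5491/31050, 632/5175, 4859/31050, 5539/31050, 347/1725, 5123/31050].

π = [0.1768, 0.1221, 0.1565, 0.1784, 0.2012, 0.1650]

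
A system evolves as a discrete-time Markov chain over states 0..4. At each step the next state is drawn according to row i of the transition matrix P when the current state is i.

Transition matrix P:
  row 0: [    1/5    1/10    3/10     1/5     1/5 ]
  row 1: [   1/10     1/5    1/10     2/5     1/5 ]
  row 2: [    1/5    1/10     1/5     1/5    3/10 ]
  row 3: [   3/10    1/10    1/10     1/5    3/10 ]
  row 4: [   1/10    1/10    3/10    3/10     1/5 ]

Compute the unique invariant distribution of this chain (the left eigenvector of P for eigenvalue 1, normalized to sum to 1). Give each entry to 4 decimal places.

π = [0.1890, 0.1111, 0.2077, 0.2468, 0.2454]

Balance equations π_j = Σ_i π_i·P[i][j]:
  π_0 = 1/5·π_0 + 1/10·π_1 + 1/5·π_2 + 3/10·π_3 + 1/10·π_4
  π_1 = 1/10·π_0 + 1/5·π_1 + 1/10·π_2 + 1/10·π_3 + 1/10·π_4
  π_2 = 3/10·π_0 + 1/10·π_1 + 1/5·π_2 + 1/10·π_3 + 3/10·π_4
  π_3 = 1/5·π_0 + 2/5·π_1 + 1/5·π_2 + 1/5·π_3 + 3/10·π_4
  normalize: π_0 + π_1 + π_2 + π_3 + π_4 = 1
Solving the linear system gives exactly π = [1856/9819, 1/9, 2039/9819, 2423/9819, 2410/9819].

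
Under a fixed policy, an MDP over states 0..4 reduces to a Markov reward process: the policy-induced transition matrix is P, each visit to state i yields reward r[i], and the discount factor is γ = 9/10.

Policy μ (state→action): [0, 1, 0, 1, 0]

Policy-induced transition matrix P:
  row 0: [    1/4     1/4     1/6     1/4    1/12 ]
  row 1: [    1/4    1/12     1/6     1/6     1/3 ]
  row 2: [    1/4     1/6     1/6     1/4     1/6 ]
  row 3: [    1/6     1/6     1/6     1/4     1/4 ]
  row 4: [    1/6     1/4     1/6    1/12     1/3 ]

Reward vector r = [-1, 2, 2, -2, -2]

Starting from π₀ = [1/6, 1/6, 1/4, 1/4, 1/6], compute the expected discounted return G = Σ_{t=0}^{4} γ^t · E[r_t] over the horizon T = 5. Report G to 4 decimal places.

t=0: π = [0.1667, 0.1667, 0.2500, 0.2500, 0.1667], E[r] = -0.1667, γ^t·E[r] = -0.166667, running G = -0.166667
t=1: π = [0.2153, 0.1806, 0.1667, 0.2083, 0.2292], E[r] = -0.3958, γ^t·E[r] = -0.356250, running G = -0.522917
t=2: π = [0.2135, 0.1887, 0.1667, 0.1968, 0.2344], E[r] = -0.3652, γ^t·E[r] = -0.295781, running G = -0.818698
t=3: π = [0.2141, 0.1883, 0.1667, 0.1952, 0.2358], E[r] = -0.3662, γ^t·E[r] = -0.266941, running G = -1.085639
t=4: π = [0.2141, 0.1885, 0.1667, 0.1950, 0.2358], E[r] = -0.3654, γ^t·E[r] = -0.239733, running G = -1.325372

G = -1.3254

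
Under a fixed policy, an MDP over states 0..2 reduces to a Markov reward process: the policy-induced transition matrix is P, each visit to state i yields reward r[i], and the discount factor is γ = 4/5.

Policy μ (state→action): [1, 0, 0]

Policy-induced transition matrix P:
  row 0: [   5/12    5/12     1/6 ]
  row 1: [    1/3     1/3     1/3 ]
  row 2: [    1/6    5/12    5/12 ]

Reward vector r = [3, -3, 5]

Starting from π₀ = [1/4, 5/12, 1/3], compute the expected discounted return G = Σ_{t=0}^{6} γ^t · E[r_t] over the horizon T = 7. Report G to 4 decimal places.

t=0: π = [0.2500, 0.4167, 0.3333], E[r] = 1.1667, γ^t·E[r] = 1.166667, running G = 1.166667
t=1: π = [0.2986, 0.3819, 0.3194], E[r] = 1.3472, γ^t·E[r] = 1.077778, running G = 2.244444
t=2: π = [0.3050, 0.3848, 0.3102], E[r] = 1.3113, γ^t·E[r] = 0.839259, running G = 3.083704
t=3: π = [0.3071, 0.3846, 0.3084], E[r] = 1.3091, γ^t·E[r] = 0.670272, running G = 3.753975
t=4: π = [0.3075, 0.3846, 0.3079], E[r] = 1.3080, γ^t·E[r] = 0.535760, running G = 4.289735
t=5: π = [0.3077, 0.3846, 0.3077], E[r] = 1.3078, γ^t·E[r] = 0.428532, running G = 4.718267
t=6: π = [0.3077, 0.3846, 0.3077], E[r] = 1.3077, γ^t·E[r] = 0.342809, running G = 5.061076

G = 5.0611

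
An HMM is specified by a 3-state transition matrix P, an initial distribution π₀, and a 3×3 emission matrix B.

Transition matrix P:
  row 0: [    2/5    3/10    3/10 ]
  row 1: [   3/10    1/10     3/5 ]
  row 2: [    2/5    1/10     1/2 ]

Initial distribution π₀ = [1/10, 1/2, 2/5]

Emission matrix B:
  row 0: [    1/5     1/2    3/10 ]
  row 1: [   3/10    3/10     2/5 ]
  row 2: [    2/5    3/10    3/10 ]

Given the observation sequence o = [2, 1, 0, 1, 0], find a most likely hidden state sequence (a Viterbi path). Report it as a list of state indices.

path = [1, 2, 2, 2, 2]

t=0: δ = [3.000e-02, 2.000e-01, 1.200e-01]  (obs o_0=2)
t=1: δ = [3.000e-02, 6.000e-03, 3.600e-02]  ψ = [1, 1, 1]  (obs o_1=1)
t=2: δ = [2.880e-03, 2.700e-03, 7.200e-03]  ψ = [2, 0, 2]  (obs o_2=0)
t=3: δ = [1.440e-03, 2.592e-04, 1.080e-03]  ψ = [2, 0, 2]  (obs o_3=1)
t=4: δ = [1.152e-04, 1.296e-04, 2.160e-04]  ψ = [0, 0, 2]  (obs o_4=0)
backtrack: best end state = 2; path = [1, 2, 2, 2, 2]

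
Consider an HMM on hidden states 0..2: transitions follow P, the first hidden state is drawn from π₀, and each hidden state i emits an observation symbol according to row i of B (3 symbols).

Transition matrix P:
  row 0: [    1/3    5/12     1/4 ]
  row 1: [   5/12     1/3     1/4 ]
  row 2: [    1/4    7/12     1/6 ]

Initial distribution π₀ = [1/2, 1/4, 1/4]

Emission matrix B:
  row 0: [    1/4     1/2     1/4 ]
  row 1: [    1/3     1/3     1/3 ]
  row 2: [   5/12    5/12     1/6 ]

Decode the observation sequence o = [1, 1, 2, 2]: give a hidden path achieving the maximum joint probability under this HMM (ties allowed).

path = [0, 0, 1, 1]

t=0: δ = [2.500e-01, 8.333e-02, 1.042e-01]  (obs o_0=1)
t=1: δ = [4.167e-02, 3.472e-02, 2.604e-02]  ψ = [0, 0, 0]  (obs o_1=1)
t=2: δ = [3.617e-03, 5.787e-03, 1.736e-03]  ψ = [1, 0, 0]  (obs o_2=2)
t=3: δ = [6.028e-04, 6.430e-04, 2.411e-04]  ψ = [1, 1, 1]  (obs o_3=2)
backtrack: best end state = 1; path = [0, 0, 1, 1]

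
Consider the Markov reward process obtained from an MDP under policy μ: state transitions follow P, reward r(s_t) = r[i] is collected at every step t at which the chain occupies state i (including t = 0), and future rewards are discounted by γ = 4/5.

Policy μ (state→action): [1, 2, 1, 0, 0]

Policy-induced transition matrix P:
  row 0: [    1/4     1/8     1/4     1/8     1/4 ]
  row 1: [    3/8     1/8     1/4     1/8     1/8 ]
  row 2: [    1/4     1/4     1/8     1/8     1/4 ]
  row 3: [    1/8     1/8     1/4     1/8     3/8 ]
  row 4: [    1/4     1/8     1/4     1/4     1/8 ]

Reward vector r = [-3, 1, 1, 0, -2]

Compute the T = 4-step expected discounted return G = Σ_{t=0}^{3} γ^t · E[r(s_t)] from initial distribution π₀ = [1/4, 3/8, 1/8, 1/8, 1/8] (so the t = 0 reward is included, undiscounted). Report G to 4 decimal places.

t=0: π = [0.2500, 0.3750, 0.1250, 0.1250, 0.1250], E[r] = -0.5000, γ^t·E[r] = -0.500000, running G = -0.500000
t=1: π = [0.2813, 0.1406, 0.2344, 0.1406, 0.2031], E[r] = -0.8750, γ^t·E[r] = -0.700000, running G = -1.200000
t=2: π = [0.2500, 0.1543, 0.2207, 0.1504, 0.2246], E[r] = -0.8242, γ^t·E[r] = -0.527500, running G = -1.727500
t=3: π = [0.2505, 0.1526, 0.2224, 0.1531, 0.2214], E[r] = -0.8193, γ^t·E[r] = -0.419500, running G = -2.147000

G = -2.1470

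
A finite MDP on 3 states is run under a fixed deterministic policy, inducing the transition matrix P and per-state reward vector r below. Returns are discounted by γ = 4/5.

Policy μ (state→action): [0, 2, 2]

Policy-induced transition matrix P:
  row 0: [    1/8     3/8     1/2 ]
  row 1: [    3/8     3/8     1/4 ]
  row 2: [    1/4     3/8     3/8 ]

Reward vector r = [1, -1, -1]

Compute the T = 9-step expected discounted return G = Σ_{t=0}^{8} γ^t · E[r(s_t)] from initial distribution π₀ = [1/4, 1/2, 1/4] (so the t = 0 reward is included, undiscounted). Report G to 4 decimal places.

G = -2.0467

t=0: π = [0.2500, 0.5000, 0.2500], E[r] = -0.5000, γ^t·E[r] = -0.500000, running G = -0.500000
t=1: π = [0.2813, 0.3750, 0.3438], E[r] = -0.4375, γ^t·E[r] = -0.350000, running G = -0.850000
t=2: π = [0.2617, 0.3750, 0.3633], E[r] = -0.4766, γ^t·E[r] = -0.305000, running G = -1.155000
t=3: π = [0.2642, 0.3750, 0.3608], E[r] = -0.4717, γ^t·E[r] = -0.241500, running G = -1.396500
t=4: π = [0.2639, 0.3750, 0.3611], E[r] = -0.4723, γ^t·E[r] = -0.193450, running G = -1.589950
t=5: π = [0.2639, 0.3750, 0.3611], E[r] = -0.4722, γ^t·E[r] = -0.154735, running G = -1.744685
t=6: π = [0.2639, 0.3750, 0.3611], E[r] = -0.4722, γ^t·E[r] = -0.123791, running G = -1.868476
t=7: π = [0.2639, 0.3750, 0.3611], E[r] = -0.4722, γ^t·E[r] = -0.099032, running G = -1.967508
t=8: π = [0.2639, 0.3750, 0.3611], E[r] = -0.4722, γ^t·E[r] = -0.079226, running G = -2.046733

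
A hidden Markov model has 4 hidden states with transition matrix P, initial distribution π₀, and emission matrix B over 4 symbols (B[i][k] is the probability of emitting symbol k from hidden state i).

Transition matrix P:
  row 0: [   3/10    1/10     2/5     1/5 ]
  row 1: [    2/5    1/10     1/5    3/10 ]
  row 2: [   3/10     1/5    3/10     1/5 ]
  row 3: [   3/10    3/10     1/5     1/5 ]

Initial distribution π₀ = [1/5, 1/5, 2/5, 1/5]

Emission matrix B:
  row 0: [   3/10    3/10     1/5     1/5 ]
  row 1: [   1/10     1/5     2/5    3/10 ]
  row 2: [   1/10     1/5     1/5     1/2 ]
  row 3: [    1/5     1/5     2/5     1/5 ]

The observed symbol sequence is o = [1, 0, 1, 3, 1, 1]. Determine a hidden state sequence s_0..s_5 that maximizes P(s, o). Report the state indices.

path = [2, 0, 0, 2, 0, 0]

t=0: δ = [6.000e-02, 4.000e-02, 8.000e-02, 4.000e-02]  (obs o_0=1)
t=1: δ = [7.200e-03, 1.600e-03, 2.400e-03, 3.200e-03]  ψ = [2, 2, 0, 2]  (obs o_1=0)
t=2: δ = [6.480e-04, 1.920e-04, 5.760e-04, 2.880e-04]  ψ = [0, 3, 0, 0]  (obs o_2=1)
t=3: δ = [3.888e-05, 3.456e-05, 1.296e-04, 2.592e-05]  ψ = [0, 2, 0, 0]  (obs o_3=3)
t=4: δ = [1.166e-05, 5.184e-06, 7.776e-06, 5.184e-06]  ψ = [2, 2, 2, 2]  (obs o_4=1)
t=5: δ = [1.050e-06, 3.110e-07, 9.331e-07, 4.666e-07]  ψ = [0, 2, 0, 0]  (obs o_5=1)
backtrack: best end state = 0; path = [2, 0, 0, 2, 0, 0]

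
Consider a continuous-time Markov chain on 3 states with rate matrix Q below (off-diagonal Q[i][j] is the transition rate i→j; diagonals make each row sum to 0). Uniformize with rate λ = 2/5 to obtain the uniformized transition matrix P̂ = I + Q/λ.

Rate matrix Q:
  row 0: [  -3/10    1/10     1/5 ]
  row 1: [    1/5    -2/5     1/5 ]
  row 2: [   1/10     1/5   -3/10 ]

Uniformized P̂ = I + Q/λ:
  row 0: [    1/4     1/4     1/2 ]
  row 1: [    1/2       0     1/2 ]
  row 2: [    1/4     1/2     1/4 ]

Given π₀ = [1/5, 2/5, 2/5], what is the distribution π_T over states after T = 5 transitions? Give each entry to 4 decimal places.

π = [0.3201, 0.2799, 0.4000]

t=0: π = [0.2000, 0.4000, 0.4000]
t=1: π = [0.3500, 0.2500, 0.4000]
t=2: π = [0.3125, 0.2875, 0.4000]
t=3: π = [0.3219, 0.2781, 0.4000]
t=4: π = [0.3195, 0.2805, 0.4000]
t=5: π = [0.3201, 0.2799, 0.4000]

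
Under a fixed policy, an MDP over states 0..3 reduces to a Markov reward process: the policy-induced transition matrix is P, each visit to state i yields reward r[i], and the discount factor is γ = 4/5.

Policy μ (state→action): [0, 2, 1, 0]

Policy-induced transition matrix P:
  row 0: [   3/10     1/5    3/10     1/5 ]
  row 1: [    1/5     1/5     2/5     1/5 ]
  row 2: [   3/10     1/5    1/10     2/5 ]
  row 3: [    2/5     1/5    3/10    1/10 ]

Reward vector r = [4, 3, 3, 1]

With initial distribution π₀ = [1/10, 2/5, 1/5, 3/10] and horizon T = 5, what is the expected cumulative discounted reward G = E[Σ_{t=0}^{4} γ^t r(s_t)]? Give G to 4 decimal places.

t=0: π = [0.1000, 0.4000, 0.2000, 0.3000], E[r] = 2.5000, γ^t·E[r] = 2.500000, running G = 2.500000
t=1: π = [0.2900, 0.2000, 0.3000, 0.2100], E[r] = 2.8700, γ^t·E[r] = 2.296000, running G = 4.796000
t=2: π = [0.3010, 0.2000, 0.2600, 0.2390], E[r] = 2.8230, γ^t·E[r] = 1.806720, running G = 6.602720
t=3: π = [0.3039, 0.2000, 0.2680, 0.2281], E[r] = 2.8477, γ^t·E[r] = 1.458022, running G = 8.060742
t=4: π = [0.3028, 0.2000, 0.2664, 0.2308], E[r] = 2.8412, γ^t·E[r] = 1.163768, running G = 9.224510

G = 9.2245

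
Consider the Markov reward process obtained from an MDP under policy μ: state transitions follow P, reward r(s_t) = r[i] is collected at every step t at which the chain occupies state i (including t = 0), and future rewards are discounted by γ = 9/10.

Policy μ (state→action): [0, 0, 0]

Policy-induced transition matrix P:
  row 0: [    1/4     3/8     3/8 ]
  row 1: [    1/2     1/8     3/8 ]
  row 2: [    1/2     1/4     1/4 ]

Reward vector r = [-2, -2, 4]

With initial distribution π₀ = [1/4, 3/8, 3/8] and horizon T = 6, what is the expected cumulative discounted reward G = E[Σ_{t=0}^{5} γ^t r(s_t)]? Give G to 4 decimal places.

G = 0.2247

t=0: π = [0.2500, 0.3750, 0.3750], E[r] = 0.2500, γ^t·E[r] = 0.250000, running G = 0.250000
t=1: π = [0.4375, 0.2344, 0.3281], E[r] = -0.0313, γ^t·E[r] = -0.028125, running G = 0.221875
t=2: π = [0.3906, 0.2754, 0.3340], E[r] = 0.0039, γ^t·E[r] = 0.003164, running G = 0.225039
t=3: π = [0.4023, 0.2644, 0.3333], E[r] = -0.0005, γ^t·E[r] = -0.000356, running G = 0.224683
t=4: π = [0.3994, 0.2672, 0.3333], E[r] = 0.0001, γ^t·E[r] = 0.000040, running G = 0.224723
t=5: π = [0.4001, 0.2665, 0.3333], E[r] = 0.0000, γ^t·E[r] = -0.000005, running G = 0.224719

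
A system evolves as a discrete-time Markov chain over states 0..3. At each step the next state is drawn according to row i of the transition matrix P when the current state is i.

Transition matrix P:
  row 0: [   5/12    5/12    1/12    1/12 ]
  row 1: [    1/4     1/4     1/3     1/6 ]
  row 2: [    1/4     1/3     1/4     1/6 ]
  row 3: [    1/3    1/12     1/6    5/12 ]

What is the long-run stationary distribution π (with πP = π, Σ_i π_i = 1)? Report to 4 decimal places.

π = [0.3187, 0.2891, 0.2054, 0.1868]

Balance equations π_j = Σ_i π_i·P[i][j]:
  π_0 = 5/12·π_0 + 1/4·π_1 + 1/4·π_2 + 1/3·π_3
  π_1 = 5/12·π_0 + 1/4·π_1 + 1/3·π_2 + 1/12·π_3
  π_2 = 1/12·π_0 + 1/3·π_1 + 1/4·π_2 + 1/6·π_3
  normalize: π_0 + π_1 + π_2 + π_3 = 1
Solving the linear system gives exactly π = [29/91, 342/1183, 243/1183, 17/91].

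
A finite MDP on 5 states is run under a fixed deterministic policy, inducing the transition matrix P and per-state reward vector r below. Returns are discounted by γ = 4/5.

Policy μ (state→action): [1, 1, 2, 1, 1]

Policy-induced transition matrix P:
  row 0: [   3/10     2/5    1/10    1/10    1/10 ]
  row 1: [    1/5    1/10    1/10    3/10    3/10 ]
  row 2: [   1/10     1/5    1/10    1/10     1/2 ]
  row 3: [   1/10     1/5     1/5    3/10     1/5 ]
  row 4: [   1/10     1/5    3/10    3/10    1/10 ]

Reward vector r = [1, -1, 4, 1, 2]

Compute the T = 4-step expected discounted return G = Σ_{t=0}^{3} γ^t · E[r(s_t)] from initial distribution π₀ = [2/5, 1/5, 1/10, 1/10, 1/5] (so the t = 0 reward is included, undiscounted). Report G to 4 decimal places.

G = 3.4865

t=0: π = [0.4000, 0.2000, 0.1000, 0.1000, 0.2000], E[r] = 1.1000, γ^t·E[r] = 1.100000, running G = 1.100000
t=1: π = [0.2000, 0.2600, 0.1500, 0.2000, 0.1900], E[r] = 1.1200, γ^t·E[r] = 0.896000, running G = 1.996000
t=2: π = [0.1660, 0.2140, 0.1580, 0.2300, 0.2320], E[r] = 1.2780, γ^t·E[r] = 0.817920, running G = 2.813920
t=3: π = [0.1546, 0.2118, 0.1694, 0.2352, 0.2290], E[r] = 1.3136, γ^t·E[r] = 0.672563, running G = 3.486483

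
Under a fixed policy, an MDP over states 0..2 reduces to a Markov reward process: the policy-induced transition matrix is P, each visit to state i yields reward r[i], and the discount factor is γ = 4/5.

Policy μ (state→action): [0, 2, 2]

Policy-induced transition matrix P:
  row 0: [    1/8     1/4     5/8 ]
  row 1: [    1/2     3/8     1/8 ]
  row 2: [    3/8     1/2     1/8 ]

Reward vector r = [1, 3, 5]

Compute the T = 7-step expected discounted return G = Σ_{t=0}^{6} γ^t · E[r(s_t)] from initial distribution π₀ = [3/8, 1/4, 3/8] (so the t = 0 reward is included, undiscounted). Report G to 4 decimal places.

t=0: π = [0.3750, 0.2500, 0.3750], E[r] = 3.0000, γ^t·E[r] = 3.000000, running G = 3.000000
t=1: π = [0.3125, 0.3750, 0.3125], E[r] = 3.0000, γ^t·E[r] = 2.400000, running G = 5.400000
t=2: π = [0.3438, 0.3750, 0.2813], E[r] = 2.8750, γ^t·E[r] = 1.840000, running G = 7.240000
t=3: π = [0.3359, 0.3672, 0.2969], E[r] = 2.9219, γ^t·E[r] = 1.496000, running G = 8.736000
t=4: π = [0.3369, 0.3701, 0.2930], E[r] = 2.9121, γ^t·E[r] = 1.192800, running G = 9.928800
t=5: π = [0.3370, 0.3695, 0.2935], E[r] = 2.9128, γ^t·E[r] = 0.954480, running G = 10.883280
t=6: π = [0.3369, 0.3696, 0.2935], E[r] = 2.9132, γ^t·E[r] = 0.763672, running G = 11.646952

G = 11.6470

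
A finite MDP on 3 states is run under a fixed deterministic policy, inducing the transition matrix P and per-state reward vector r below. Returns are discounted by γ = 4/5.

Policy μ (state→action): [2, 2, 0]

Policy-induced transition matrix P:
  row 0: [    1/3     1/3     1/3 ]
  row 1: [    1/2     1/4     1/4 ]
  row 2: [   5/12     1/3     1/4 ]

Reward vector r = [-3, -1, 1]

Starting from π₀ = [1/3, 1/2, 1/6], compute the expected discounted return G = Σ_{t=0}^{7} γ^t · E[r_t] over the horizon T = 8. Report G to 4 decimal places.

t=0: π = [0.3333, 0.5000, 0.1667], E[r] = -1.3333, γ^t·E[r] = -1.333333, running G = -1.333333
t=1: π = [0.4306, 0.2917, 0.2778], E[r] = -1.3056, γ^t·E[r] = -1.044444, running G = -2.377778
t=2: π = [0.4051, 0.3090, 0.2859], E[r] = -1.2384, γ^t·E[r] = -0.792593, running G = -3.170370
t=3: π = [0.4087, 0.3076, 0.2838], E[r] = -1.2498, γ^t·E[r] = -0.639901, running G = -3.810272
t=4: π = [0.4082, 0.3077, 0.2841], E[r] = -1.2484, γ^t·E[r] = -0.511335, running G = -4.321607
t=5: π = [0.4083, 0.3077, 0.2840], E[r] = -1.2485, γ^t·E[r] = -0.409120, running G = -4.730727
t=6: π = [0.4083, 0.3077, 0.2840], E[r] = -1.2485, γ^t·E[r] = -0.327292, running G = -5.058019
t=7: π = [0.4083, 0.3077, 0.2840], E[r] = -1.2485, γ^t·E[r] = -0.261834, running G = -5.319852

G = -5.3199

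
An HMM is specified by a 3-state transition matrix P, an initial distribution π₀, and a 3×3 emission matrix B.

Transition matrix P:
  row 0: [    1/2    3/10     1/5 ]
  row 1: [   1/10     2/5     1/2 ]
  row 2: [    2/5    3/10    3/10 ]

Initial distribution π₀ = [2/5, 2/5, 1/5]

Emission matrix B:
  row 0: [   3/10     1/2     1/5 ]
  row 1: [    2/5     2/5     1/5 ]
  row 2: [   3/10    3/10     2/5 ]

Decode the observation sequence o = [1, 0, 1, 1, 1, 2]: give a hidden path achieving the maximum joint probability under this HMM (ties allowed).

path = [0, 0, 0, 0, 0, 0]

t=0: δ = [2.000e-01, 1.600e-01, 6.000e-02]  (obs o_0=1)
t=1: δ = [3.000e-02, 2.560e-02, 2.400e-02]  ψ = [0, 1, 1]  (obs o_1=0)
t=2: δ = [7.500e-03, 4.096e-03, 3.840e-03]  ψ = [0, 1, 1]  (obs o_2=1)
t=3: δ = [1.875e-03, 9.000e-04, 6.144e-04]  ψ = [0, 0, 1]  (obs o_3=1)
t=4: δ = [4.687e-04, 2.250e-04, 1.350e-04]  ψ = [0, 0, 1]  (obs o_4=1)
t=5: δ = [4.688e-05, 2.812e-05, 4.500e-05]  ψ = [0, 0, 1]  (obs o_5=2)
backtrack: best end state = 0; path = [0, 0, 0, 0, 0, 0]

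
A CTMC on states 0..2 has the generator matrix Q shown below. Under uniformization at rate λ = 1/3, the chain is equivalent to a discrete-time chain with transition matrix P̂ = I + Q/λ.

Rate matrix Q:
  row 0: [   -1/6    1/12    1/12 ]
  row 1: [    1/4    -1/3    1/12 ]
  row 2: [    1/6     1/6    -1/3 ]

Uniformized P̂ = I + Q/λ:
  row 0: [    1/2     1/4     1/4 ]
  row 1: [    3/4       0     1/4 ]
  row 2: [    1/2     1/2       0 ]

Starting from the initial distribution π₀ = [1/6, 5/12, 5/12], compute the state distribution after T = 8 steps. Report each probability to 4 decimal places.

t=0: π = [0.1667, 0.4167, 0.4167]
t=1: π = [0.6042, 0.2500, 0.1458]
t=2: π = [0.5625, 0.2240, 0.2135]
t=3: π = [0.5560, 0.2474, 0.1966]
t=4: π = [0.5618, 0.2373, 0.2008]
t=5: π = [0.5593, 0.2409, 0.1998]
t=6: π = [0.5602, 0.2397, 0.2001]
t=7: π = [0.5599, 0.2401, 0.2000]
t=8: π = [0.5600, 0.2400, 0.2000]

π = [0.5600, 0.2400, 0.2000]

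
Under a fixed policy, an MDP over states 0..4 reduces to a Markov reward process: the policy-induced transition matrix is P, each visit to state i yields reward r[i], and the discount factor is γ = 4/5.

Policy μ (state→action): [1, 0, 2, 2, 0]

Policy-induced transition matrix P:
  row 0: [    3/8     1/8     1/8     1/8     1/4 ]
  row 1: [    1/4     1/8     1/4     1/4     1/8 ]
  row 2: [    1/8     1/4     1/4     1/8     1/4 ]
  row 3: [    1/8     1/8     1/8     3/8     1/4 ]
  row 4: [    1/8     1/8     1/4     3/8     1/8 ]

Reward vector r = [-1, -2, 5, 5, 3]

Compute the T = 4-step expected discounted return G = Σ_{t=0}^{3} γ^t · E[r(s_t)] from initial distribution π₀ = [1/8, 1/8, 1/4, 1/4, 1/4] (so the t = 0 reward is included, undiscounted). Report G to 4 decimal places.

t=0: π = [0.1250, 0.1250, 0.2500, 0.2500, 0.2500], E[r] = 2.8750, γ^t·E[r] = 2.875000, running G = 2.875000
t=1: π = [0.1719, 0.1563, 0.2031, 0.2656, 0.2031], E[r] = 2.4688, γ^t·E[r] = 1.975000, running G = 4.850000
t=2: π = [0.1875, 0.1504, 0.1953, 0.2617, 0.2051], E[r] = 2.4121, γ^t·E[r] = 1.543750, running G = 6.393750
t=3: π = [0.1907, 0.1494, 0.1938, 0.2605, 0.2056], E[r] = 2.3989, γ^t·E[r] = 1.228250, running G = 7.622000

G = 7.6220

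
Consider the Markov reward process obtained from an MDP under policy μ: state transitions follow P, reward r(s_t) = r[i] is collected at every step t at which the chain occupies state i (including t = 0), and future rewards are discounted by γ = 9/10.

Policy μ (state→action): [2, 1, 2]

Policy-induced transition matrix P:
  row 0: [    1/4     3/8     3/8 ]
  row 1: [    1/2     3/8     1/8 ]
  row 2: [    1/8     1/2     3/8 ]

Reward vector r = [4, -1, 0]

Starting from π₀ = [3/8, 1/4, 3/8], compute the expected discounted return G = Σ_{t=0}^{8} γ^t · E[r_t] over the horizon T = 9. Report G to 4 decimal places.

t=0: π = [0.3750, 0.2500, 0.3750], E[r] = 1.2500, γ^t·E[r] = 1.250000, running G = 1.250000
t=1: π = [0.2656, 0.4219, 0.3125], E[r] = 0.6406, γ^t·E[r] = 0.576563, running G = 1.826563
t=2: π = [0.3164, 0.4141, 0.2695], E[r] = 0.8516, γ^t·E[r] = 0.689766, running G = 2.516328
t=3: π = [0.3198, 0.4087, 0.2715], E[r] = 0.8706, γ^t·E[r] = 0.634671, running G = 3.151000
t=4: π = [0.3182, 0.4089, 0.2728], E[r] = 0.8640, γ^t·E[r] = 0.566879, running G = 3.717879
t=5: π = [0.3181, 0.4091, 0.2728], E[r] = 0.8634, γ^t·E[r] = 0.509840, running G = 4.227719
t=6: π = [0.3182, 0.4091, 0.2727], E[r] = 0.8636, γ^t·E[r] = 0.458966, running G = 4.686684
t=7: π = [0.3182, 0.4091, 0.2727], E[r] = 0.8636, γ^t·E[r] = 0.413078, running G = 5.099762
t=8: π = [0.3182, 0.4091, 0.2727], E[r] = 0.8636, γ^t·E[r] = 0.371767, running G = 5.471530

G = 5.4715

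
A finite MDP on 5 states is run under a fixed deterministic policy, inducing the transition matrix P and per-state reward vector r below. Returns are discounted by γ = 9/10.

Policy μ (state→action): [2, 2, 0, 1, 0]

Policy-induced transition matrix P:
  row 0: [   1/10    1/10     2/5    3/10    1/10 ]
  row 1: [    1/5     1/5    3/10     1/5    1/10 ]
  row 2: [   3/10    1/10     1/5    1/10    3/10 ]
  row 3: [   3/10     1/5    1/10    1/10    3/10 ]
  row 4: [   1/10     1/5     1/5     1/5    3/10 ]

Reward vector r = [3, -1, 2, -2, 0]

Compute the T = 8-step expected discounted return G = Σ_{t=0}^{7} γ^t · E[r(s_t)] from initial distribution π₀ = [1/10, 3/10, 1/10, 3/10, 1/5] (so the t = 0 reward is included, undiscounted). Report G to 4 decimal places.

t=0: π = [0.1000, 0.3000, 0.1000, 0.3000, 0.2000], E[r] = -0.4000, γ^t·E[r] = -0.400000, running G = -0.400000
t=1: π = [0.2100, 0.1800, 0.2200, 0.1700, 0.2200], E[r] = 0.5500, γ^t·E[r] = 0.495000, running G = 0.095000
t=2: π = [0.1960, 0.1570, 0.2430, 0.1820, 0.2220], E[r] = 0.5530, γ^t·E[r] = 0.447930, running G = 0.542930
t=3: π = [0.2007, 0.1561, 0.2367, 0.1771, 0.2294], E[r] = 0.5652, γ^t·E[r] = 0.412031, running G = 0.954961
t=4: π = [0.1984, 0.1563, 0.2380, 0.1787, 0.2286], E[r] = 0.5576, γ^t·E[r] = 0.365809, running G = 1.320769
t=5: π = [0.1990, 0.1564, 0.2374, 0.1782, 0.2291], E[r] = 0.5591, γ^t·E[r] = 0.330138, running G = 1.650907
t=6: π = [0.1988, 0.1564, 0.2376, 0.1783, 0.2289], E[r] = 0.5585, γ^t·E[r] = 0.296787, running G = 1.947694
t=7: π = [0.1988, 0.1564, 0.2376, 0.1783, 0.2290], E[r] = 0.5587, γ^t·E[r] = 0.267206, running G = 2.214900

G = 2.2149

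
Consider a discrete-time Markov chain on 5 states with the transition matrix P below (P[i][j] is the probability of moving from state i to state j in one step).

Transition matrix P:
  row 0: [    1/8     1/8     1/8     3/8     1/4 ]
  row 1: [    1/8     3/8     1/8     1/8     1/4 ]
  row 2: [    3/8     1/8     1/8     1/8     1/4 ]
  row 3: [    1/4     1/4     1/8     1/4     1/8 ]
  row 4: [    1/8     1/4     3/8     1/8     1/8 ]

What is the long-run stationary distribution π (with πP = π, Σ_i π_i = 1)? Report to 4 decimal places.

π = [0.1935, 0.2331, 0.1751, 0.1982, 0.2002]

Balance equations π_j = Σ_i π_i·P[i][j]:
  π_0 = 1/8·π_0 + 1/8·π_1 + 3/8·π_2 + 1/4·π_3 + 1/8·π_4
  π_1 = 1/8·π_0 + 3/8·π_1 + 1/8·π_2 + 1/4·π_3 + 1/4·π_4
  π_2 = 1/8·π_0 + 1/8·π_1 + 1/8·π_2 + 1/8·π_3 + 3/8·π_4
  π_3 = 3/8·π_0 + 1/8·π_1 + 1/8·π_2 + 1/4·π_3 + 1/8·π_4
  normalize: π_0 + π_1 + π_2 + π_3 + π_4 = 1
Solving the linear system gives exactly π = [377/1948, 227/974, 341/1948, 193/974, 195/974].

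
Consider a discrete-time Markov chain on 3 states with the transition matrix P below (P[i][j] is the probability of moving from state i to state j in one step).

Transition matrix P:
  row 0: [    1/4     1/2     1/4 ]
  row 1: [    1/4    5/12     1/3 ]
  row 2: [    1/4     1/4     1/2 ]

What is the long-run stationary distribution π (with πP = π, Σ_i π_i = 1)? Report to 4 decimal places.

π = [0.2500, 0.3750, 0.3750]

Balance equations π_j = Σ_i π_i·P[i][j]:
  π_0 = 1/4·π_0 + 1/4·π_1 + 1/4·π_2
  π_1 = 1/2·π_0 + 5/12·π_1 + 1/4·π_2
  normalize: π_0 + π_1 + π_2 = 1
Solving the linear system gives exactly π = [1/4, 3/8, 3/8].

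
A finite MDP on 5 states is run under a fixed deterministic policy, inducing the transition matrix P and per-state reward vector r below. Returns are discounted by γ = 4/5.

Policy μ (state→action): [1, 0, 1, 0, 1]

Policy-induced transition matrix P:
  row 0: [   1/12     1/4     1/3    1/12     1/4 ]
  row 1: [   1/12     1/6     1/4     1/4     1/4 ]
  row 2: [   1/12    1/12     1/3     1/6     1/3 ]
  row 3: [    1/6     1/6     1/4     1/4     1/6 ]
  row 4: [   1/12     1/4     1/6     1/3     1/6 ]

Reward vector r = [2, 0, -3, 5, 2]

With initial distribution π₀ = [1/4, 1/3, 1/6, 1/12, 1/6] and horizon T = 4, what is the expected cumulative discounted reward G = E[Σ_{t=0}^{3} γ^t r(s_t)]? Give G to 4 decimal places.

G = 2.6770

t=0: π = [0.2500, 0.3333, 0.1667, 0.0833, 0.1667], E[r] = 0.7500, γ^t·E[r] = 0.750000, running G = 0.750000
t=1: π = [0.0903, 0.1875, 0.2708, 0.2083, 0.2431], E[r] = 0.8958, γ^t·E[r] = 0.716667, running G = 1.466667
t=2: π = [0.1007, 0.1719, 0.2598, 0.2326, 0.2350], E[r] = 1.0550, γ^t·E[r] = 0.675185, running G = 2.141852
t=3: π = [0.1027, 0.1730, 0.2605, 0.2311, 0.2327], E[r] = 1.0451, γ^t·E[r] = 0.535111, running G = 2.676963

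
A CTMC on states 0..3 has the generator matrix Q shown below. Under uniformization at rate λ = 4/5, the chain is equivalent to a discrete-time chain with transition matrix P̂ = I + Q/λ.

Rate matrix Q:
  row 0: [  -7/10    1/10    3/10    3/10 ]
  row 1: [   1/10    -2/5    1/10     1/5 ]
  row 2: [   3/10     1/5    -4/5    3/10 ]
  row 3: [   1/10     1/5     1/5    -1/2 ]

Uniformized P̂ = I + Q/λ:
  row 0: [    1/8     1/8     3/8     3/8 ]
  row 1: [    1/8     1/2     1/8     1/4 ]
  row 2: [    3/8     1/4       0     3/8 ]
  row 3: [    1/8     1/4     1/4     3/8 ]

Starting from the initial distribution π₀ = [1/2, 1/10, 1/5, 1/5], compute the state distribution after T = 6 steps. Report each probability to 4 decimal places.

t=0: π = [0.5000, 0.1000, 0.2000, 0.2000]
t=1: π = [0.1750, 0.2125, 0.2500, 0.3625]
t=2: π = [0.1875, 0.2813, 0.1828, 0.3484]
t=3: π = [0.1707, 0.2969, 0.1926, 0.3398]
t=4: π = [0.1731, 0.3029, 0.1861, 0.3379]
t=5: π = [0.1715, 0.3041, 0.1873, 0.3371]
t=6: π = [0.1718, 0.3046, 0.1866, 0.3370]

π = [0.1718, 0.3046, 0.1866, 0.3370]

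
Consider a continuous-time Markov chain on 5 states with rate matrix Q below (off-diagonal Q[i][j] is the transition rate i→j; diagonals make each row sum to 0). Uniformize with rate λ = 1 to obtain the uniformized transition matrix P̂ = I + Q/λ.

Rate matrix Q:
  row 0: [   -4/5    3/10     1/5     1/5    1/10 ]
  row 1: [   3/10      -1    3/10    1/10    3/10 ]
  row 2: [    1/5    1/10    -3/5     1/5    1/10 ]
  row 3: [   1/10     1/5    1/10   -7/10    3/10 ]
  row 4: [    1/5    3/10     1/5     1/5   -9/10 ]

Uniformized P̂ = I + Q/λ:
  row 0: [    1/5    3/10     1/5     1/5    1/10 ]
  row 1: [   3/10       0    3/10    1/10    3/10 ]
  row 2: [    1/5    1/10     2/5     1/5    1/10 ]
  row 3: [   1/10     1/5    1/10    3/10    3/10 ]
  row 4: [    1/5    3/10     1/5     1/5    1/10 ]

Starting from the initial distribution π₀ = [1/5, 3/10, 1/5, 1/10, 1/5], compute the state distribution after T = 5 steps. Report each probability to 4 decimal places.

π = [0.1975, 0.1771, 0.2469, 0.2025, 0.1761]

t=0: π = [0.2000, 0.3000, 0.2000, 0.1000, 0.2000]
t=1: π = [0.2200, 0.1600, 0.2600, 0.1800, 0.1800]
t=2: π = [0.1980, 0.1820, 0.2500, 0.2020, 0.1680]
t=3: π = [0.1980, 0.1752, 0.2480, 0.2020, 0.1768]
t=4: π = [0.1973, 0.1776, 0.2469, 0.2027, 0.1754]
t=5: π = [0.1975, 0.1771, 0.2469, 0.2025, 0.1761]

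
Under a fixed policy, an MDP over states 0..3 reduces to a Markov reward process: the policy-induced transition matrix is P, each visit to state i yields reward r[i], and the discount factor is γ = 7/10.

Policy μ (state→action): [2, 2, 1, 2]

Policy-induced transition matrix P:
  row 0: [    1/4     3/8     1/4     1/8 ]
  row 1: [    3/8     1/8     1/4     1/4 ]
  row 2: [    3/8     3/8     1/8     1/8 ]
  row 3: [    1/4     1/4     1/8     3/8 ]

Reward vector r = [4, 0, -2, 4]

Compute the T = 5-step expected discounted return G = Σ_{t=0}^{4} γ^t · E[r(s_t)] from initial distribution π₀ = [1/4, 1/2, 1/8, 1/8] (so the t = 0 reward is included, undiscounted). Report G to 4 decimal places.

t=0: π = [0.2500, 0.5000, 0.1250, 0.1250], E[r] = 1.2500, γ^t·E[r] = 1.250000, running G = 1.250000
t=1: π = [0.3281, 0.2344, 0.2188, 0.2188], E[r] = 1.7500, γ^t·E[r] = 1.225000, running G = 2.475000
t=2: π = [0.3066, 0.2891, 0.1953, 0.2090], E[r] = 1.6719, γ^t·E[r] = 0.819219, running G = 3.294219
t=3: π = [0.3105, 0.2766, 0.1995, 0.2134], E[r] = 1.6968, γ^t·E[r] = 0.581995, running G = 3.876213
t=4: π = [0.3095, 0.2792, 0.1984, 0.2129], E[r] = 1.6929, γ^t·E[r] = 0.406473, running G = 4.282686

G = 4.2827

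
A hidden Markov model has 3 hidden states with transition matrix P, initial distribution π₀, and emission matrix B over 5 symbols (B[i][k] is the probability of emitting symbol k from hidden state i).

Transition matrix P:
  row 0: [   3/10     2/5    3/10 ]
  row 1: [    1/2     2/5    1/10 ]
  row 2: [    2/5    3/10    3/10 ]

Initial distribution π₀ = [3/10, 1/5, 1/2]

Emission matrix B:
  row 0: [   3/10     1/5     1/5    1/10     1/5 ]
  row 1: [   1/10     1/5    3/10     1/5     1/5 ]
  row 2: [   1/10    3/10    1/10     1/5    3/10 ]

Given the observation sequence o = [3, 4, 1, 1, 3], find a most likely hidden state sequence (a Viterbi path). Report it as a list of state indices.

t=0: δ = [3.000e-02, 4.000e-02, 1.000e-01]  (obs o_0=3)
t=1: δ = [8.000e-03, 6.000e-03, 9.000e-03]  ψ = [2, 2, 2]  (obs o_1=4)
t=2: δ = [7.200e-04, 6.400e-04, 8.100e-04]  ψ = [2, 0, 2]  (obs o_2=1)
t=3: δ = [6.480e-05, 5.760e-05, 7.290e-05]  ψ = [2, 0, 2]  (obs o_3=1)
t=4: δ = [2.916e-06, 5.184e-06, 4.374e-06]  ψ = [2, 0, 2]  (obs o_4=3)
backtrack: best end state = 1; path = [2, 2, 2, 0, 1]

path = [2, 2, 2, 0, 1]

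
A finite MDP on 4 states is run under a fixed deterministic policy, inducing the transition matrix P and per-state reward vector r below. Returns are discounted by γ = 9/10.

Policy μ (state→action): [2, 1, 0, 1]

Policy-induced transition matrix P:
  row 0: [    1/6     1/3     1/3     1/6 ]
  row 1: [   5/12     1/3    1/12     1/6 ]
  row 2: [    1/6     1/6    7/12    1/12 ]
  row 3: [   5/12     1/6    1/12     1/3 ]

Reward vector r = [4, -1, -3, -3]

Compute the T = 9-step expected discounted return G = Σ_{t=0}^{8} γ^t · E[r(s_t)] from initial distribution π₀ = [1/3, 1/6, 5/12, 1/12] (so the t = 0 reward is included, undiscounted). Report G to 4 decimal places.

t=0: π = [0.3333, 0.1667, 0.4167, 0.0833], E[r] = -0.3333, γ^t·E[r] = -0.333333, running G = -0.333333
t=1: π = [0.2292, 0.2500, 0.3750, 0.1458], E[r] = -0.8958, γ^t·E[r] = -0.806250, running G = -1.139583
t=2: π = [0.2656, 0.2465, 0.3281, 0.1597], E[r] = -0.6476, γ^t·E[r] = -0.524531, running G = -1.664115
t=3: π = [0.2682, 0.2520, 0.3138, 0.1659], E[r] = -0.6183, γ^t·E[r] = -0.450773, running G = -2.114888
t=4: π = [0.2712, 0.2534, 0.3073, 0.1682], E[r] = -0.5951, γ^t·E[r] = -0.390469, running G = -2.505357
t=5: π = [0.2721, 0.2541, 0.3048, 0.1691], E[r] = -0.5874, γ^t·E[r] = -0.346880, running G = -2.852237
t=6: π = [0.2725, 0.2544, 0.3037, 0.1695], E[r] = -0.5841, γ^t·E[r] = -0.310393, running G = -3.162630
t=7: π = [0.2726, 0.2545, 0.3033, 0.1696], E[r] = -0.5827, γ^t·E[r] = -0.278718, running G = -3.441348
t=8: π = [0.2727, 0.2545, 0.3031, 0.1697], E[r] = -0.5822, γ^t·E[r] = -0.250612, running G = -3.691960

G = -3.6920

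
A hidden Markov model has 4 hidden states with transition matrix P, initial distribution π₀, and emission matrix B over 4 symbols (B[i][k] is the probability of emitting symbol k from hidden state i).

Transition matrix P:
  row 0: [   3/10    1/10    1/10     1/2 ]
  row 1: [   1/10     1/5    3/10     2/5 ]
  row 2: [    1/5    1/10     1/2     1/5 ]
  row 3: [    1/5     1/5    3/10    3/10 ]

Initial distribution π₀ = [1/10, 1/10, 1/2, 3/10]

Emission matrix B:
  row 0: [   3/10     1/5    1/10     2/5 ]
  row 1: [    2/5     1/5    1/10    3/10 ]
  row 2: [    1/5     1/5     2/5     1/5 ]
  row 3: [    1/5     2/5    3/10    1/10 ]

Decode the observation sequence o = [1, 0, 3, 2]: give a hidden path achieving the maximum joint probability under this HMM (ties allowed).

path = [2, 2, 2, 2]

t=0: δ = [2.000e-02, 2.000e-02, 1.000e-01, 1.200e-01]  (obs o_0=1)
t=1: δ = [7.200e-03, 9.600e-03, 1.000e-02, 7.200e-03]  ψ = [3, 3, 2, 3]  (obs o_1=0)
t=2: δ = [8.640e-04, 5.760e-04, 1.000e-03, 3.840e-04]  ψ = [0, 1, 2, 1]  (obs o_2=3)
t=3: δ = [2.592e-05, 1.152e-05, 2.000e-04, 1.296e-04]  ψ = [0, 1, 2, 0]  (obs o_3=2)
backtrack: best end state = 2; path = [2, 2, 2, 2]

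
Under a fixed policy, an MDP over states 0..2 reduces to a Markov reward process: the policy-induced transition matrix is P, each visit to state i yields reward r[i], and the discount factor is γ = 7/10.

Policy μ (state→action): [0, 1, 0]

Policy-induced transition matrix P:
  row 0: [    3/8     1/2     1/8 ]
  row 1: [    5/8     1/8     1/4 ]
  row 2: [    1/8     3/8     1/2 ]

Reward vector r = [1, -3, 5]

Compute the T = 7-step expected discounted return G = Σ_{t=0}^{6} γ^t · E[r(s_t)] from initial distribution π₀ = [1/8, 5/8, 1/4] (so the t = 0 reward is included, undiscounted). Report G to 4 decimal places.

t=0: π = [0.1250, 0.6250, 0.2500], E[r] = -0.5000, γ^t·E[r] = -0.500000, running G = -0.500000
t=1: π = [0.4688, 0.2344, 0.2969], E[r] = 1.2500, γ^t·E[r] = 0.875000, running G = 0.375000
t=2: π = [0.3594, 0.3750, 0.2656], E[r] = 0.5625, γ^t·E[r] = 0.275625, running G = 0.650625
t=3: π = [0.4023, 0.3262, 0.2715], E[r] = 0.7813, γ^t·E[r] = 0.267969, running G = 0.918594
t=4: π = [0.3887, 0.3438, 0.2676], E[r] = 0.6953, γ^t·E[r] = 0.166945, running G = 1.085538
t=5: π = [0.3940, 0.3376, 0.2683], E[r] = 0.7227, γ^t·E[r] = 0.121457, running G = 1.206995
t=6: π = [0.3923, 0.3398, 0.2678], E[r] = 0.7119, γ^t·E[r] = 0.083756, running G = 1.290751

G = 1.2908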